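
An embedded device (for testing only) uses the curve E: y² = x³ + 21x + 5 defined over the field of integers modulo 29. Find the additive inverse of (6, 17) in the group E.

(6, 12)

-(6, 17) = (6, -17 mod 29) = (6, 12).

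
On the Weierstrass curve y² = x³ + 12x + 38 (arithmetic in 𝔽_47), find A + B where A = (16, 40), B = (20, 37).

(16, 40) + (20, 37). λ = (37 - 40)/(20 - 16) ≡ 44/4 mod 47. 4⁻¹ ≡ 12 (mod 47), so λ ≡ 11.
  x = λ² - 16 - 20 = 121 - 36 ≡ 38; y = λ·(16 - 38) - 40 ≡ 0. → (38, 0)

(38, 0)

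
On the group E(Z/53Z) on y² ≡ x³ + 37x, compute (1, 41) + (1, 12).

The two points share x = 1 and their y-coordinates satisfy 41 + 12 ≡ 0 (mod 53), so they are inverses. Their sum is the point at infinity.

O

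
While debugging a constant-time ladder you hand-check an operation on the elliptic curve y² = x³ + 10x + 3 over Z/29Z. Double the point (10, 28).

tangent at (10, 28): λ = (3·10² + 10)/(2·28) ≡ 20/27. 27⁻¹ ≡ 14 (mod 29) since 27·14 = 378 ≡ 1, so λ ≡ 20·14 ≡ 19.
  x = λ² - 10 - 10 = 361 - 20 ≡ 22; y = λ·(10 - 22) - 28 ≡ 5. → (22, 5)

(22, 5)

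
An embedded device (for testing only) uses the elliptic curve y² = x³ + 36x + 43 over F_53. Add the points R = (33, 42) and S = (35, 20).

(33, 42) + (35, 20). λ = (20 - 42)/(35 - 33) ≡ 31/2 mod 53. 2⁻¹ ≡ 27 (mod 53), so λ ≡ 42.
  x = λ² - 33 - 35 = 1764 - 68 ≡ 0; y = λ·(33 - 0) - 42 ≡ 19. → (0, 19)

(0, 19)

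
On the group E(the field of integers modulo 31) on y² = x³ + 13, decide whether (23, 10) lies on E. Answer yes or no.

y² = 10² ≡ 7; x³ + 0x + 13 = 12180 ≡ 28 (mod 31). 7 ≠ 28.

no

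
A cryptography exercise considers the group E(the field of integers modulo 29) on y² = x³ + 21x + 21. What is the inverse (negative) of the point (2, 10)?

(2, 19)

-(2, 10) = (2, -10 mod 29) = (2, 19).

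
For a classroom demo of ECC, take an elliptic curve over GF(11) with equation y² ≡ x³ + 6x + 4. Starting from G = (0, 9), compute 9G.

Repeated addition: build up to 9G.
2G: tangent at (0, 9): λ = (3·0² + 6)/(2·9) ≡ 6/7. 7⁻¹ ≡ 8 (mod 11), so λ ≡ 6·8 ≡ 4.
  x = λ² - 0 - 0 = 16 - 0 ≡ 5; y = λ·(0 - 5) - 9 ≡ 4. → (5, 4)
3G: (5, 4) + (0, 9). λ = (9 - 4)/(0 - 5) ≡ 5/6 mod 11. 6⁻¹ ≡ 2 (mod 11), so λ ≡ 10.
  x = λ² - 5 - 0 = 100 - 5 ≡ 7; y = λ·(5 - 7) - 4 ≡ 9. → (7, 9)
4G: (7, 9) + (0, 9). λ = (9 - 9)/(0 - 7) ≡ 0/4 mod 11. 4⁻¹ ≡ 3 (mod 11), so λ ≡ 0.
  x = λ² - 7 - 0 = 0 - 7 ≡ 4; y = λ·(7 - 4) - 9 ≡ 2. → (4, 2)
5G: (4, 2) + (0, 9). λ = (9 - 2)/(0 - 4) ≡ 7/7 mod 11. 7⁻¹ ≡ 8 (mod 11) since 7·8 = 56 ≡ 1, so λ ≡ 1.
  x = λ² - 4 - 0 = 1 - 4 ≡ 8; y = λ·(4 - 8) - 2 ≡ 5. → (8, 5)
6G: (8, 5) + (0, 9). λ = (9 - 5)/(0 - 8) ≡ 4/3 mod 11. 3⁻¹ ≡ 4 (mod 11), so λ ≡ 5.
  x = λ² - 8 - 0 = 25 - 8 ≡ 6; y = λ·(8 - 6) - 5 ≡ 5. → (6, 5)
7G: (6, 5) + (0, 9). λ = (9 - 5)/(0 - 6) ≡ 4/5 mod 11. 5⁻¹ ≡ 9 (mod 11), so λ ≡ 3.
  x = λ² - 6 - 0 = 9 - 6 ≡ 3; y = λ·(6 - 3) - 5 ≡ 4. → (3, 4)
8G: (3, 4) + (0, 9). λ = (9 - 4)/(0 - 3) ≡ 5/8 mod 11. 8⁻¹ ≡ 7 (mod 11) since 8·7 = 56 ≡ 1, so λ ≡ 2.
  x = λ² - 3 - 0 = 4 - 3 ≡ 1; y = λ·(3 - 1) - 4 ≡ 0. → (1, 0)
9G: (1, 0) + (0, 9). λ = (9 - 0)/(0 - 1) ≡ 9/10 mod 11. 10⁻¹ ≡ 10 (mod 11), so λ ≡ 2.
  x = λ² - 1 - 0 = 4 - 1 ≡ 3; y = λ·(1 - 3) - 0 ≡ 7. → (3, 7)

(3, 7)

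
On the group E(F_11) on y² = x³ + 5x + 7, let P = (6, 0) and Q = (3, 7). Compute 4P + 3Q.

(2, 6)

First 4P:
Repeated addition: build up to 4P.
2P: (6, 0) + (6, 0): same x and y₁ ≡ -y₂, so the sum is 𝒪.
3P: 𝒪 + (6, 0) = (6, 0) (identity).
4P: (6, 0) + (6, 0): same x and y₁ ≡ -y₂, so the sum is 𝒪.
4P = 𝒪.
Next 3Q:
Repeated addition: build up to 3Q.
2Q: tangent at (3, 7): λ = (3·3² + 5)/(2·7) ≡ 10/3. 3⁻¹ ≡ 4 (mod 11), so λ ≡ 10·4 ≡ 7.
  x = λ² - 3 - 3 = 49 - 6 ≡ 10; y = λ·(3 - 10) - 7 ≡ 10. → (10, 10)
3Q: (10, 10) + (3, 7). λ = (7 - 10)/(3 - 10) ≡ 8/4 mod 11. 4⁻¹ ≡ 3 (mod 11), so λ ≡ 2.
  x = λ² - 10 - 3 = 4 - 13 ≡ 2; y = λ·(10 - 2) - 10 ≡ 6. → (2, 6)
3Q = (2, 6).
Finally 4P + 3Q:
𝒪 + (2, 6) = (2, 6) (identity).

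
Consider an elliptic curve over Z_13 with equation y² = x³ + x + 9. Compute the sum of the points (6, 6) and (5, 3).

(6, 6) + (5, 3). λ = (3 - 6)/(5 - 6) ≡ 10/12 mod 13. 12⁻¹ ≡ 12 (mod 13) since 12·12 = 144 ≡ 1, so λ ≡ 3.
  x = λ² - 6 - 5 = 9 - 11 ≡ 11; y = λ·(6 - 11) - 6 ≡ 5. → (11, 5)

(11, 5)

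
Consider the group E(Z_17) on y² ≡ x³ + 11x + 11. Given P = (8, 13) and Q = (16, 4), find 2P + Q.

First 2P:
Repeated addition: build up to 2P.
2P: tangent at (8, 13): λ = (3·8² + 11)/(2·13) ≡ 16/9. 9⁻¹ ≡ 2 (mod 17) since 9·2 = 18 ≡ 1, so λ ≡ 16·2 ≡ 15.
  x = λ² - 8 - 8 = 225 - 16 ≡ 5; y = λ·(8 - 5) - 13 ≡ 15. → (5, 15)
2P = (5, 15).
Finally 2P + Q:
(5, 15) + (16, 4). λ = (4 - 15)/(16 - 5) ≡ 6/11 mod 17. 11⁻¹ ≡ 14 (mod 17), so λ ≡ 16.
  x = λ² - 5 - 16 = 256 - 21 ≡ 14; y = λ·(5 - 14) - 15 ≡ 11. → (14, 11)

(14, 11)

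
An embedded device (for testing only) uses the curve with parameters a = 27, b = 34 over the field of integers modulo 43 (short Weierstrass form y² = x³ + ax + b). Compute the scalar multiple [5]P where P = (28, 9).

Repeated addition: build up to 5P.
2P: tangent at (28, 9): λ = (3·28² + 27)/(2·9) ≡ 14/18. 18⁻¹ ≡ 12 (mod 43), so λ ≡ 14·12 ≡ 39.
  x = λ² - 28 - 28 = 1521 - 56 ≡ 3; y = λ·(28 - 3) - 9 ≡ 20. → (3, 20)
3P: (3, 20) + (28, 9). λ = (9 - 20)/(28 - 3) ≡ 32/25 mod 43. 25⁻¹ ≡ 31 (mod 43), so λ ≡ 3.
  x = λ² - 3 - 28 = 9 - 31 ≡ 21; y = λ·(3 - 21) - 20 ≡ 12. → (21, 12)
4P: (21, 12) + (28, 9). λ = (9 - 12)/(28 - 21) ≡ 40/7 mod 43. 7⁻¹ ≡ 37 (mod 43), so λ ≡ 18.
  x = λ² - 21 - 28 = 324 - 49 ≡ 17; y = λ·(21 - 17) - 12 ≡ 17. → (17, 17)
5P: (17, 17) + (28, 9). λ = (9 - 17)/(28 - 17) ≡ 35/11 mod 43. 11⁻¹ ≡ 4 (mod 43), so λ ≡ 11.
  x = λ² - 17 - 28 = 121 - 45 ≡ 33; y = λ·(17 - 33) - 17 ≡ 22. → (33, 22)

(33, 22)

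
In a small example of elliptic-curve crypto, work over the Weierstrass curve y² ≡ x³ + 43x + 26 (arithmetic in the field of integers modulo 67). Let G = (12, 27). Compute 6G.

Repeated addition: build up to 6G.
2G: tangent at (12, 27): λ = (3·12² + 43)/(2·27) ≡ 6/54. 54⁻¹ ≡ 36 (mod 67), so λ ≡ 6·36 ≡ 15.
  x = λ² - 12 - 12 = 225 - 24 ≡ 0; y = λ·(12 - 0) - 27 ≡ 19. → (0, 19)
3G: (0, 19) + (12, 27). λ = (27 - 19)/(12 - 0) ≡ 8/12 mod 67. 12⁻¹ ≡ 28 (mod 67), so λ ≡ 23.
  x = λ² - 0 - 12 = 529 - 12 ≡ 48; y = λ·(0 - 48) - 19 ≡ 16. → (48, 16)
4G: (48, 16) + (12, 27). λ = (27 - 16)/(12 - 48) ≡ 11/31 mod 67. 31⁻¹ ≡ 13 (mod 67) since 31·13 = 403 ≡ 1, so λ ≡ 9.
  x = λ² - 48 - 12 = 81 - 60 ≡ 21; y = λ·(48 - 21) - 16 ≡ 26. → (21, 26)
5G: (21, 26) + (12, 27). λ = (27 - 26)/(12 - 21) ≡ 1/58 mod 67. 58⁻¹ ≡ 52 (mod 67), so λ ≡ 52.
  x = λ² - 21 - 12 = 2704 - 33 ≡ 58; y = λ·(21 - 58) - 26 ≡ 60. → (58, 60)
6G: (58, 60) + (12, 27). λ = (27 - 60)/(12 - 58) ≡ 34/21 mod 67. 21⁻¹ ≡ 16 (mod 67), so λ ≡ 8.
  x = λ² - 58 - 12 = 64 - 70 ≡ 61; y = λ·(58 - 61) - 60 ≡ 50. → (61, 50)

(61, 50)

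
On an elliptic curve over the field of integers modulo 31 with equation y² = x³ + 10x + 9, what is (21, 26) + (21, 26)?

(20, 5)

tangent at (21, 26): λ = (3·21² + 10)/(2·26) ≡ 0/21. 21⁻¹ ≡ 3 (mod 31), so λ ≡ 0·3 ≡ 0.
  x = λ² - 21 - 21 = 0 - 42 ≡ 20; y = λ·(21 - 20) - 26 ≡ 5. → (20, 5)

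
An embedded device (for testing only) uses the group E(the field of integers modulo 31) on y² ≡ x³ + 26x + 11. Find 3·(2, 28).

Write G = (2, 28).
Repeated addition: build up to 3G.
2G: tangent at (2, 28): λ = (3·2² + 26)/(2·28) ≡ 7/25. 25⁻¹ ≡ 5 (mod 31), so λ ≡ 7·5 ≡ 4.
  x = λ² - 2 - 2 = 16 - 4 ≡ 12; y = λ·(2 - 12) - 28 ≡ 25. → (12, 25)
3G: (12, 25) + (2, 28). λ = (28 - 25)/(2 - 12) ≡ 3/21 mod 31. 21⁻¹ ≡ 3 (mod 31) since 21·3 = 63 ≡ 1, so λ ≡ 9.
  x = λ² - 12 - 2 = 81 - 14 ≡ 5; y = λ·(12 - 5) - 25 ≡ 7. → (5, 7)

(5, 7)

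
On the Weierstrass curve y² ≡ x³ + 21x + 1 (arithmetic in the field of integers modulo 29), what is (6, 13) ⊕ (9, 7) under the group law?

(6, 13) + (9, 7). λ = (7 - 13)/(9 - 6) ≡ 23/3 mod 29. 3⁻¹ ≡ 10 (mod 29), so λ ≡ 27.
  x = λ² - 6 - 9 = 729 - 15 ≡ 18; y = λ·(6 - 18) - 13 ≡ 11. → (18, 11)

(18, 11)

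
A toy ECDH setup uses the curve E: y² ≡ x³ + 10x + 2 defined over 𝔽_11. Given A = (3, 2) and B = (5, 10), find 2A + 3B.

(5, 10)

First 2A:
Repeated addition: build up to 2A.
2A: tangent at (3, 2): λ = (3·3² + 10)/(2·2) ≡ 4/4. 4⁻¹ ≡ 3 (mod 11) since 4·3 = 12 ≡ 1, so λ ≡ 4·3 ≡ 1.
  x = λ² - 3 - 3 = 1 - 6 ≡ 6; y = λ·(3 - 6) - 2 ≡ 6. → (6, 6)
2A = (6, 6).
Next 3B:
Repeated addition: build up to 3B.
2B: tangent at (5, 10): λ = (3·5² + 10)/(2·10) ≡ 8/9. 9⁻¹ ≡ 5 (mod 11) since 9·5 = 45 ≡ 1, so λ ≡ 8·5 ≡ 7.
  x = λ² - 5 - 5 = 49 - 10 ≡ 6; y = λ·(5 - 6) - 10 ≡ 5. → (6, 5)
3B: (6, 5) + (5, 10). λ = (10 - 5)/(5 - 6) ≡ 5/10 mod 11. 10⁻¹ ≡ 10 (mod 11), so λ ≡ 6.
  x = λ² - 6 - 5 = 36 - 11 ≡ 3; y = λ·(6 - 3) - 5 ≡ 2. → (3, 2)
3B = (3, 2).
Finally 2A + 3B:
(6, 6) + (3, 2). λ = (2 - 6)/(3 - 6) ≡ 7/8 mod 11. 8⁻¹ ≡ 7 (mod 11), so λ ≡ 5.
  x = λ² - 6 - 3 = 25 - 9 ≡ 5; y = λ·(6 - 5) - 6 ≡ 10. → (5, 10)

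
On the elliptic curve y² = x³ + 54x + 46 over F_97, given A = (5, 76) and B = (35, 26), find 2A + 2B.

First 2A:
Repeated addition: build up to 2A.
2A: tangent at (5, 76): λ = (3·5² + 54)/(2·76) ≡ 32/55. 55⁻¹ ≡ 30 (mod 97), so λ ≡ 32·30 ≡ 87.
  x = λ² - 5 - 5 = 7569 - 10 ≡ 90; y = λ·(5 - 90) - 76 ≡ 95. → (90, 95)
2A = (90, 95).
Next 2B:
Repeated addition: build up to 2B.
2B: tangent at (35, 26): λ = (3·35² + 54)/(2·26) ≡ 43/52. 52⁻¹ ≡ 28 (mod 97), so λ ≡ 43·28 ≡ 40.
  x = λ² - 35 - 35 = 1600 - 70 ≡ 75; y = λ·(35 - 75) - 26 ≡ 23. → (75, 23)
2B = (75, 23).
Finally 2A + 2B:
(90, 95) + (75, 23). λ = (23 - 95)/(75 - 90) ≡ 25/82 mod 97. 82⁻¹ ≡ 84 (mod 97) since 82·84 = 6888 ≡ 1, so λ ≡ 63.
  x = λ² - 90 - 75 = 3969 - 165 ≡ 21; y = λ·(90 - 21) - 95 ≡ 81. → (21, 81)

(21, 81)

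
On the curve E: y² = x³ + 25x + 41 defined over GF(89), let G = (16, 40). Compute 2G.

(49, 79)

tangent at (16, 40): λ = (3·16² + 25)/(2·40) ≡ 81/80. 80⁻¹ ≡ 79 (mod 89) since 80·79 = 6320 ≡ 1, so λ ≡ 81·79 ≡ 80.
  x = λ² - 16 - 16 = 6400 - 32 ≡ 49; y = λ·(16 - 49) - 40 ≡ 79. → (49, 79)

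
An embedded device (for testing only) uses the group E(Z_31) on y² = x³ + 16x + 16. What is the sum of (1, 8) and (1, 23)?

O

The two points share x = 1 and their y-coordinates satisfy 8 + 23 ≡ 0 (mod 31), so they are inverses. Their sum is ∞.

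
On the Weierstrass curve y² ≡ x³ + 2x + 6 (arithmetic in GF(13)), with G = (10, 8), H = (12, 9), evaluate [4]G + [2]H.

O

First 4G:
Repeated addition: build up to 4G.
2G: tangent at (10, 8): λ = (3·10² + 2)/(2·8) ≡ 3/3. 3⁻¹ ≡ 9 (mod 13) since 3·9 = 27 ≡ 1, so λ ≡ 3·9 ≡ 1.
  x = λ² - 10 - 10 = 1 - 20 ≡ 7; y = λ·(10 - 7) - 8 ≡ 8. → (7, 8)
3G: (7, 8) + (10, 8). λ = (8 - 8)/(10 - 7) ≡ 0/3 mod 13. 3⁻¹ ≡ 9 (mod 13) since 3·9 = 27 ≡ 1, so λ ≡ 0.
  x = λ² - 7 - 10 = 0 - 17 ≡ 9; y = λ·(7 - 9) - 8 ≡ 5. → (9, 5)
4G: (9, 5) + (10, 8). λ = (8 - 5)/(10 - 9) ≡ 3/1 mod 13. 1⁻¹ ≡ 1 (mod 13) since 1·1 = 1 ≡ 1, so λ ≡ 3.
  x = λ² - 9 - 10 = 9 - 19 ≡ 3; y = λ·(9 - 3) - 5 ≡ 0. → (3, 0)
4G = (3, 0).
Next 2H:
Repeated addition: build up to 2H.
2H: tangent at (12, 9): λ = (3·12² + 2)/(2·9) ≡ 5/5. 5⁻¹ ≡ 8 (mod 13) since 5·8 = 40 ≡ 1, so λ ≡ 5·8 ≡ 1.
  x = λ² - 12 - 12 = 1 - 24 ≡ 3; y = λ·(12 - 3) - 9 ≡ 0. → (3, 0)
2H = (3, 0).
Finally 4G + 2H:
(3, 0) + (3, 0): same x and y₁ ≡ -y₂, so the sum is the point at infinity.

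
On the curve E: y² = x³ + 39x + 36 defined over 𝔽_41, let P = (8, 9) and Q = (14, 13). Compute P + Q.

(24, 35)

(8, 9) + (14, 13). λ = (13 - 9)/(14 - 8) ≡ 4/6 mod 41. 6⁻¹ ≡ 7 (mod 41), so λ ≡ 28.
  x = λ² - 8 - 14 = 784 - 22 ≡ 24; y = λ·(8 - 24) - 9 ≡ 35. → (24, 35)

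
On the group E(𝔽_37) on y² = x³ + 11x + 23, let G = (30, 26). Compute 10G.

Repeated addition: build up to 10G.
2G: tangent at (30, 26): λ = (3·30² + 11)/(2·26) ≡ 10/15. 15⁻¹ ≡ 5 (mod 37) since 15·5 = 75 ≡ 1, so λ ≡ 10·5 ≡ 13.
  x = λ² - 30 - 30 = 169 - 60 ≡ 35; y = λ·(30 - 35) - 26 ≡ 20. → (35, 20)
3G: (35, 20) + (30, 26). λ = (26 - 20)/(30 - 35) ≡ 6/32 mod 37. 32⁻¹ ≡ 22 (mod 37) since 32·22 = 704 ≡ 1, so λ ≡ 21.
  x = λ² - 35 - 30 = 441 - 65 ≡ 6; y = λ·(35 - 6) - 20 ≡ 34. → (6, 34)
4G: (6, 34) + (30, 26). λ = (26 - 34)/(30 - 6) ≡ 29/24 mod 37. 24⁻¹ ≡ 17 (mod 37), so λ ≡ 12.
  x = λ² - 6 - 30 = 144 - 36 ≡ 34; y = λ·(6 - 34) - 34 ≡ 0. → (34, 0)
5G: (34, 0) + (30, 26). λ = (26 - 0)/(30 - 34) ≡ 26/33 mod 37. 33⁻¹ ≡ 9 (mod 37), so λ ≡ 12.
  x = λ² - 34 - 30 = 144 - 64 ≡ 6; y = λ·(34 - 6) - 0 ≡ 3. → (6, 3)
6G: (6, 3) + (30, 26). λ = (26 - 3)/(30 - 6) ≡ 23/24 mod 37. 24⁻¹ ≡ 17 (mod 37) since 24·17 = 408 ≡ 1, so λ ≡ 21.
  x = λ² - 6 - 30 = 441 - 36 ≡ 35; y = λ·(6 - 35) - 3 ≡ 17. → (35, 17)
7G: (35, 17) + (30, 26). λ = (26 - 17)/(30 - 35) ≡ 9/32 mod 37. 32⁻¹ ≡ 22 (mod 37) since 32·22 = 704 ≡ 1, so λ ≡ 13.
  x = λ² - 35 - 30 = 169 - 65 ≡ 30; y = λ·(35 - 30) - 17 ≡ 11. → (30, 11)
8G: (30, 11) + (30, 26): same x and y₁ ≡ -y₂, so the sum is ∞.
9G: ∞ + (30, 26) = (30, 26) (identity).
10G: tangent at (30, 26): λ = (3·30² + 11)/(2·26) ≡ 10/15. 15⁻¹ ≡ 5 (mod 37), so λ ≡ 10·5 ≡ 13.
  x = λ² - 30 - 30 = 169 - 60 ≡ 35; y = λ·(30 - 35) - 26 ≡ 20. → (35, 20)

(35, 20)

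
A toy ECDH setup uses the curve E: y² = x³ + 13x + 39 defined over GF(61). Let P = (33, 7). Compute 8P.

Repeated addition: build up to 8P.
2P: tangent at (33, 7): λ = (3·33² + 13)/(2·7) ≡ 47/14. 14⁻¹ ≡ 48 (mod 61) since 14·48 = 672 ≡ 1, so λ ≡ 47·48 ≡ 60.
  x = λ² - 33 - 33 = 3600 - 66 ≡ 57; y = λ·(33 - 57) - 7 ≡ 17. → (57, 17)
3P: (57, 17) + (33, 7). λ = (7 - 17)/(33 - 57) ≡ 51/37 mod 61. 37⁻¹ ≡ 33 (mod 61), so λ ≡ 36.
  x = λ² - 57 - 33 = 1296 - 90 ≡ 47; y = λ·(57 - 47) - 17 ≡ 38. → (47, 38)
4P: (47, 38) + (33, 7). λ = (7 - 38)/(33 - 47) ≡ 30/47 mod 61. 47⁻¹ ≡ 13 (mod 61) since 47·13 = 611 ≡ 1, so λ ≡ 24.
  x = λ² - 47 - 33 = 576 - 80 ≡ 8; y = λ·(47 - 8) - 38 ≡ 44. → (8, 44)
5P: (8, 44) + (33, 7). λ = (7 - 44)/(33 - 8) ≡ 24/25 mod 61. 25⁻¹ ≡ 22 (mod 61), so λ ≡ 40.
  x = λ² - 8 - 33 = 1600 - 41 ≡ 34; y = λ·(8 - 34) - 44 ≡ 14. → (34, 14)
6P: (34, 14) + (33, 7). λ = (7 - 14)/(33 - 34) ≡ 54/60 mod 61. 60⁻¹ ≡ 60 (mod 61) since 60·60 = 3600 ≡ 1, so λ ≡ 7.
  x = λ² - 34 - 33 = 49 - 67 ≡ 43; y = λ·(34 - 43) - 14 ≡ 45. → (43, 45)
7P: (43, 45) + (33, 7). λ = (7 - 45)/(33 - 43) ≡ 23/51 mod 61. 51⁻¹ ≡ 6 (mod 61) since 51·6 = 306 ≡ 1, so λ ≡ 16.
  x = λ² - 43 - 33 = 256 - 76 ≡ 58; y = λ·(43 - 58) - 45 ≡ 20. → (58, 20)
8P: (58, 20) + (33, 7). λ = (7 - 20)/(33 - 58) ≡ 48/36 mod 61. 36⁻¹ ≡ 39 (mod 61) since 36·39 = 1404 ≡ 1, so λ ≡ 42.
  x = λ² - 58 - 33 = 1764 - 91 ≡ 26; y = λ·(58 - 26) - 20 ≡ 43. → (26, 43)

(26, 43)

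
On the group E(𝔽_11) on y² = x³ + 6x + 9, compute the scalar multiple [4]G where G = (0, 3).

Repeated addition: build up to 4G.
2G: tangent at (0, 3): λ = (3·0² + 6)/(2·3) ≡ 6/6. 6⁻¹ ≡ 2 (mod 11), so λ ≡ 6·2 ≡ 1.
  x = λ² - 0 - 0 = 1 - 0 ≡ 1; y = λ·(0 - 1) - 3 ≡ 7. → (1, 7)
3G: (1, 7) + (0, 3). λ = (3 - 7)/(0 - 1) ≡ 7/10 mod 11. 10⁻¹ ≡ 10 (mod 11) since 10·10 = 100 ≡ 1, so λ ≡ 4.
  x = λ² - 1 - 0 = 16 - 1 ≡ 4; y = λ·(1 - 4) - 7 ≡ 3. → (4, 3)
4G: (4, 3) + (0, 3). λ = (3 - 3)/(0 - 4) ≡ 0/7 mod 11. 7⁻¹ ≡ 8 (mod 11), so λ ≡ 0.
  x = λ² - 4 - 0 = 0 - 4 ≡ 7; y = λ·(4 - 7) - 3 ≡ 8. → (7, 8)

(7, 8)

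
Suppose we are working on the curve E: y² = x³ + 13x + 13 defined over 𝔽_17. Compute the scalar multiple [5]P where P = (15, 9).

Repeated addition: build up to 5P.
2P: tangent at (15, 9): λ = (3·15² + 13)/(2·9) ≡ 8/1. 1⁻¹ ≡ 1 (mod 17) since 1·1 = 1 ≡ 1, so λ ≡ 8·1 ≡ 8.
  x = λ² - 15 - 15 = 64 - 30 ≡ 0; y = λ·(15 - 0) - 9 ≡ 9. → (0, 9)
3P: (0, 9) + (15, 9). λ = (9 - 9)/(15 - 0) ≡ 0/15 mod 17. 15⁻¹ ≡ 8 (mod 17), so λ ≡ 0.
  x = λ² - 0 - 15 = 0 - 15 ≡ 2; y = λ·(0 - 2) - 9 ≡ 8. → (2, 8)
4P: (2, 8) + (15, 9). λ = (9 - 8)/(15 - 2) ≡ 1/13 mod 17. 13⁻¹ ≡ 4 (mod 17) since 13·4 = 52 ≡ 1, so λ ≡ 4.
  x = λ² - 2 - 15 = 16 - 17 ≡ 16; y = λ·(2 - 16) - 8 ≡ 4. → (16, 4)
5P: (16, 4) + (15, 9). λ = (9 - 4)/(15 - 16) ≡ 5/16 mod 17. 16⁻¹ ≡ 16 (mod 17), so λ ≡ 12.
  x = λ² - 16 - 15 = 144 - 31 ≡ 11; y = λ·(16 - 11) - 4 ≡ 5. → (11, 5)

(11, 5)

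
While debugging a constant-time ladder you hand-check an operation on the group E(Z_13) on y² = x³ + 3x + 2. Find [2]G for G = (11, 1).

tangent at (11, 1): λ = (3·11² + 3)/(2·1) ≡ 2/2. 2⁻¹ ≡ 7 (mod 13), so λ ≡ 2·7 ≡ 1.
  x = λ² - 11 - 11 = 1 - 22 ≡ 5; y = λ·(11 - 5) - 1 ≡ 5. → (5, 5)

(5, 5)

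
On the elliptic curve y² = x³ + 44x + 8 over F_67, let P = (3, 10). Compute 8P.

(58, 25)

Repeated addition: build up to 8P.
2P: tangent at (3, 10): λ = (3·3² + 44)/(2·10) ≡ 4/20. 20⁻¹ ≡ 57 (mod 67), so λ ≡ 4·57 ≡ 27.
  x = λ² - 3 - 3 = 729 - 6 ≡ 53; y = λ·(3 - 53) - 10 ≡ 47. → (53, 47)
3P: (53, 47) + (3, 10). λ = (10 - 47)/(3 - 53) ≡ 30/17 mod 67. 17⁻¹ ≡ 4 (mod 67), so λ ≡ 53.
  x = λ² - 53 - 3 = 2809 - 56 ≡ 6; y = λ·(53 - 6) - 47 ≡ 32. → (6, 32)
4P: (6, 32) + (3, 10). λ = (10 - 32)/(3 - 6) ≡ 45/64 mod 67. 64⁻¹ ≡ 22 (mod 67) since 64·22 = 1408 ≡ 1, so λ ≡ 52.
  x = λ² - 6 - 3 = 2704 - 9 ≡ 15; y = λ·(6 - 15) - 32 ≡ 36. → (15, 36)
5P: (15, 36) + (3, 10). λ = (10 - 36)/(3 - 15) ≡ 41/55 mod 67. 55⁻¹ ≡ 39 (mod 67) since 55·39 = 2145 ≡ 1, so λ ≡ 58.
  x = λ² - 15 - 3 = 3364 - 18 ≡ 63; y = λ·(15 - 63) - 36 ≡ 61. → (63, 61)
6P: (63, 61) + (3, 10). λ = (10 - 61)/(3 - 63) ≡ 16/7 mod 67. 7⁻¹ ≡ 48 (mod 67), so λ ≡ 31.
  x = λ² - 63 - 3 = 961 - 66 ≡ 24; y = λ·(63 - 24) - 61 ≡ 9. → (24, 9)
7P: (24, 9) + (3, 10). λ = (10 - 9)/(3 - 24) ≡ 1/46 mod 67. 46⁻¹ ≡ 51 (mod 67) since 46·51 = 2346 ≡ 1, so λ ≡ 51.
  x = λ² - 24 - 3 = 2601 - 27 ≡ 28; y = λ·(24 - 28) - 9 ≡ 55. → (28, 55)
8P: (28, 55) + (3, 10). λ = (10 - 55)/(3 - 28) ≡ 22/42 mod 67. 42⁻¹ ≡ 8 (mod 67) since 42·8 = 336 ≡ 1, so λ ≡ 42.
  x = λ² - 28 - 3 = 1764 - 31 ≡ 58; y = λ·(28 - 58) - 55 ≡ 25. → (58, 25)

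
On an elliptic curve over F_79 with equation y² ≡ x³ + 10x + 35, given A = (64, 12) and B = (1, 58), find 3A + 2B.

First 3A:
Repeated addition: build up to 3A.
2A: tangent at (64, 12): λ = (3·64² + 10)/(2·12) ≡ 53/24. 24⁻¹ ≡ 56 (mod 79), so λ ≡ 53·56 ≡ 45.
  x = λ² - 64 - 64 = 2025 - 128 ≡ 1; y = λ·(64 - 1) - 12 ≡ 58. → (1, 58)
3A: (1, 58) + (64, 12). λ = (12 - 58)/(64 - 1) ≡ 33/63 mod 79. 63⁻¹ ≡ 74 (mod 79), so λ ≡ 72.
  x = λ² - 1 - 64 = 5184 - 65 ≡ 63; y = λ·(1 - 63) - 58 ≡ 60. → (63, 60)
3A = (63, 60).
Next 2B:
Repeated addition: build up to 2B.
2B: tangent at (1, 58): λ = (3·1² + 10)/(2·58) ≡ 13/37. 37⁻¹ ≡ 47 (mod 79) since 37·47 = 1739 ≡ 1, so λ ≡ 13·47 ≡ 58.
  x = λ² - 1 - 1 = 3364 - 2 ≡ 44; y = λ·(1 - 44) - 58 ≡ 55. → (44, 55)
2B = (44, 55).
Finally 3A + 2B:
(63, 60) + (44, 55). λ = (55 - 60)/(44 - 63) ≡ 74/60 mod 79. 60⁻¹ ≡ 54 (mod 79) since 60·54 = 3240 ≡ 1, so λ ≡ 46.
  x = λ² - 63 - 44 = 2116 - 107 ≡ 34; y = λ·(63 - 34) - 60 ≡ 10. → (34, 10)

(34, 10)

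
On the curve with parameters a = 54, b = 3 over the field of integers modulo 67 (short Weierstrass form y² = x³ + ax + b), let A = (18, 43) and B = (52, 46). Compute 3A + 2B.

(37, 40)

First 3A:
Repeated addition: build up to 3A.
2A: tangent at (18, 43): λ = (3·18² + 54)/(2·43) ≡ 21/19. 19⁻¹ ≡ 60 (mod 67) since 19·60 = 1140 ≡ 1, so λ ≡ 21·60 ≡ 54.
  x = λ² - 18 - 18 = 2916 - 36 ≡ 66; y = λ·(18 - 66) - 43 ≡ 45. → (66, 45)
3A: (66, 45) + (18, 43). λ = (43 - 45)/(18 - 66) ≡ 65/19 mod 67. 19⁻¹ ≡ 60 (mod 67), so λ ≡ 14.
  x = λ² - 66 - 18 = 196 - 84 ≡ 45; y = λ·(66 - 45) - 45 ≡ 48. → (45, 48)
3A = (45, 48).
Next 2B:
Repeated addition: build up to 2B.
2B: tangent at (52, 46): λ = (3·52² + 54)/(2·46) ≡ 59/25. 25⁻¹ ≡ 59 (mod 67), so λ ≡ 59·59 ≡ 64.
  x = λ² - 52 - 52 = 4096 - 104 ≡ 39; y = λ·(52 - 39) - 46 ≡ 49. → (39, 49)
2B = (39, 49).
Finally 3A + 2B:
(45, 48) + (39, 49). λ = (49 - 48)/(39 - 45) ≡ 1/61 mod 67. 61⁻¹ ≡ 11 (mod 67), so λ ≡ 11.
  x = λ² - 45 - 39 = 121 - 84 ≡ 37; y = λ·(45 - 37) - 48 ≡ 40. → (37, 40)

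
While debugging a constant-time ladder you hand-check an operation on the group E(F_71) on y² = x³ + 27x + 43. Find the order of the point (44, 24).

5

2P: tangent at (44, 24): λ = (3·44² + 27)/(2·24) ≡ 13/48. 48⁻¹ ≡ 37 (mod 71), so λ ≡ 13·37 ≡ 55.
  x = λ² - 44 - 44 = 3025 - 88 ≡ 26; y = λ·(44 - 26) - 24 ≡ 43. → (26, 43)
3P: (26, 43) + (44, 24). λ = (24 - 43)/(44 - 26) ≡ 52/18 mod 71. 18⁻¹ ≡ 4 (mod 71), so λ ≡ 66.
  x = λ² - 26 - 44 = 4356 - 70 ≡ 26; y = λ·(26 - 26) - 43 ≡ 28. → (26, 28)
4P: (26, 28) + (44, 24). λ = (24 - 28)/(44 - 26) ≡ 67/18 mod 71. 18⁻¹ ≡ 4 (mod 71), so λ ≡ 55.
  x = λ² - 26 - 44 = 3025 - 70 ≡ 44; y = λ·(26 - 44) - 28 ≡ 47. → (44, 47)
5P: (44, 47) + (44, 24): same x and y₁ ≡ -y₂, so the sum is O.
5P = O, so the order is 5.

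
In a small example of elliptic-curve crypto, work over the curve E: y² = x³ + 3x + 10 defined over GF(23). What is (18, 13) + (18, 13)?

tangent at (18, 13): λ = (3·18² + 3)/(2·13) ≡ 9/3. 3⁻¹ ≡ 8 (mod 23) since 3·8 = 24 ≡ 1, so λ ≡ 9·8 ≡ 3.
  x = λ² - 18 - 18 = 9 - 36 ≡ 19; y = λ·(18 - 19) - 13 ≡ 7. → (19, 7)

(19, 7)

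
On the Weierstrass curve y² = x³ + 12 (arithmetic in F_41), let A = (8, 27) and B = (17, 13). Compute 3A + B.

(36, 16)

First 3A:
Repeated addition: build up to 3A.
2A: tangent at (8, 27): λ = (3·8² + 0)/(2·27) ≡ 28/13. 13⁻¹ ≡ 19 (mod 41) since 13·19 = 247 ≡ 1, so λ ≡ 28·19 ≡ 40.
  x = λ² - 8 - 8 = 1600 - 16 ≡ 26; y = λ·(8 - 26) - 27 ≡ 32. → (26, 32)
3A: (26, 32) + (8, 27). λ = (27 - 32)/(8 - 26) ≡ 36/23 mod 41. 23⁻¹ ≡ 25 (mod 41), so λ ≡ 39.
  x = λ² - 26 - 8 = 1521 - 34 ≡ 11; y = λ·(26 - 11) - 32 ≡ 20. → (11, 20)
3A = (11, 20).
Finally 3A + B:
(11, 20) + (17, 13). λ = (13 - 20)/(17 - 11) ≡ 34/6 mod 41. 6⁻¹ ≡ 7 (mod 41), so λ ≡ 33.
  x = λ² - 11 - 17 = 1089 - 28 ≡ 36; y = λ·(11 - 36) - 20 ≡ 16. → (36, 16)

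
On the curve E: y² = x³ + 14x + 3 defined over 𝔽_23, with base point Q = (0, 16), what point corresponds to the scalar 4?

(10, 4)

Repeated addition: build up to 4Q.
2Q: tangent at (0, 16): λ = (3·0² + 14)/(2·16) ≡ 14/9. 9⁻¹ ≡ 18 (mod 23), so λ ≡ 14·18 ≡ 22.
  x = λ² - 0 - 0 = 484 - 0 ≡ 1; y = λ·(0 - 1) - 16 ≡ 8. → (1, 8)
3Q: (1, 8) + (0, 16). λ = (16 - 8)/(0 - 1) ≡ 8/22 mod 23. 22⁻¹ ≡ 22 (mod 23), so λ ≡ 15.
  x = λ² - 1 - 0 = 225 - 1 ≡ 17; y = λ·(1 - 17) - 8 ≡ 5. → (17, 5)
4Q: (17, 5) + (0, 16). λ = (16 - 5)/(0 - 17) ≡ 11/6 mod 23. 6⁻¹ ≡ 4 (mod 23), so λ ≡ 21.
  x = λ² - 17 - 0 = 441 - 17 ≡ 10; y = λ·(17 - 10) - 5 ≡ 4. → (10, 4)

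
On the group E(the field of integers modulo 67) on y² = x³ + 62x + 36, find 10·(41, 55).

Write G = (41, 55).
Repeated addition: build up to 10G.
2G: tangent at (41, 55): λ = (3·41² + 62)/(2·55) ≡ 13/43. 43⁻¹ ≡ 53 (mod 67), so λ ≡ 13·53 ≡ 19.
  x = λ² - 41 - 41 = 361 - 82 ≡ 11; y = λ·(41 - 11) - 55 ≡ 46. → (11, 46)
3G: (11, 46) + (41, 55). λ = (55 - 46)/(41 - 11) ≡ 9/30 mod 67. 30⁻¹ ≡ 38 (mod 67), so λ ≡ 7.
  x = λ² - 11 - 41 = 49 - 52 ≡ 64; y = λ·(11 - 64) - 46 ≡ 52. → (64, 52)
4G: (64, 52) + (41, 55). λ = (55 - 52)/(41 - 64) ≡ 3/44 mod 67. 44⁻¹ ≡ 32 (mod 67), so λ ≡ 29.
  x = λ² - 64 - 41 = 841 - 105 ≡ 66; y = λ·(64 - 66) - 52 ≡ 24. → (66, 24)
5G: (66, 24) + (41, 55). λ = (55 - 24)/(41 - 66) ≡ 31/42 mod 67. 42⁻¹ ≡ 8 (mod 67) since 42·8 = 336 ≡ 1, so λ ≡ 47.
  x = λ² - 66 - 41 = 2209 - 107 ≡ 25; y = λ·(66 - 25) - 24 ≡ 27. → (25, 27)
6G: (25, 27) + (41, 55). λ = (55 - 27)/(41 - 25) ≡ 28/16 mod 67. 16⁻¹ ≡ 21 (mod 67), so λ ≡ 52.
  x = λ² - 25 - 41 = 2704 - 66 ≡ 25; y = λ·(25 - 25) - 27 ≡ 40. → (25, 40)
7G: (25, 40) + (41, 55). λ = (55 - 40)/(41 - 25) ≡ 15/16 mod 67. 16⁻¹ ≡ 21 (mod 67), so λ ≡ 47.
  x = λ² - 25 - 41 = 2209 - 66 ≡ 66; y = λ·(25 - 66) - 40 ≡ 43. → (66, 43)
8G: (66, 43) + (41, 55). λ = (55 - 43)/(41 - 66) ≡ 12/42 mod 67. 42⁻¹ ≡ 8 (mod 67) since 42·8 = 336 ≡ 1, so λ ≡ 29.
  x = λ² - 66 - 41 = 841 - 107 ≡ 64; y = λ·(66 - 64) - 43 ≡ 15. → (64, 15)
9G: (64, 15) + (41, 55). λ = (55 - 15)/(41 - 64) ≡ 40/44 mod 67. 44⁻¹ ≡ 32 (mod 67) since 44·32 = 1408 ≡ 1, so λ ≡ 7.
  x = λ² - 64 - 41 = 49 - 105 ≡ 11; y = λ·(64 - 11) - 15 ≡ 21. → (11, 21)
10G: (11, 21) + (41, 55). λ = (55 - 21)/(41 - 11) ≡ 34/30 mod 67. 30⁻¹ ≡ 38 (mod 67) since 30·38 = 1140 ≡ 1, so λ ≡ 19.
  x = λ² - 11 - 41 = 361 - 52 ≡ 41; y = λ·(11 - 41) - 21 ≡ 12. → (41, 12)

(41, 12)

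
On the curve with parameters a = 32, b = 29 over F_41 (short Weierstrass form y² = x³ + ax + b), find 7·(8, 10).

Write G = (8, 10).
Double-and-add on 7 = (111)₂. Start with G = (8, 10) for the leading 1-bit.
double: tangent at (8, 10): λ = (3·8² + 32)/(2·10) ≡ 19/20. 20⁻¹ ≡ 39 (mod 41), so λ ≡ 19·39 ≡ 3.
  x = λ² - 8 - 8 = 9 - 16 ≡ 34; y = λ·(8 - 34) - 10 ≡ 35. → (34, 35)
add G: (34, 35) + (8, 10). λ = (10 - 35)/(8 - 34) ≡ 16/15 mod 41. 15⁻¹ ≡ 11 (mod 41) since 15·11 = 165 ≡ 1, so λ ≡ 12.
  x = λ² - 34 - 8 = 144 - 42 ≡ 20; y = λ·(34 - 20) - 35 ≡ 10. → (20, 10)
double: tangent at (20, 10): λ = (3·20² + 32)/(2·10) ≡ 2/20. 20⁻¹ ≡ 39 (mod 41), so λ ≡ 2·39 ≡ 37.
  x = λ² - 20 - 20 = 1369 - 40 ≡ 17; y = λ·(20 - 17) - 10 ≡ 19. → (17, 19)
add G: (17, 19) + (8, 10). λ = (10 - 19)/(8 - 17) ≡ 32/32 mod 41. 32⁻¹ ≡ 9 (mod 41), so λ ≡ 1.
  x = λ² - 17 - 8 = 1 - 25 ≡ 17; y = λ·(17 - 17) - 19 ≡ 22. → (17, 22)

(17, 22)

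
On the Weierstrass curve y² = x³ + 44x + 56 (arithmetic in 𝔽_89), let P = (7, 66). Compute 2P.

tangent at (7, 66): λ = (3·7² + 44)/(2·66) ≡ 13/43. 43⁻¹ ≡ 29 (mod 89) since 43·29 = 1247 ≡ 1, so λ ≡ 13·29 ≡ 21.
  x = λ² - 7 - 7 = 441 - 14 ≡ 71; y = λ·(7 - 71) - 66 ≡ 14. → (71, 14)

(71, 14)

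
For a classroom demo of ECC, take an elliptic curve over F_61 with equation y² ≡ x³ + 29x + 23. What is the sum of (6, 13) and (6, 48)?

The two points share x = 6 and their y-coordinates satisfy 13 + 48 ≡ 0 (mod 61), so they are inverses. Their sum is 𝒪.

O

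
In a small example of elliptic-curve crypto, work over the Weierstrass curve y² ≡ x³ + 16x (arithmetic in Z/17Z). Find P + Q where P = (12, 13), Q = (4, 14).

(5, 1)

(12, 13) + (4, 14). λ = (14 - 13)/(4 - 12) ≡ 1/9 mod 17. 9⁻¹ ≡ 2 (mod 17), so λ ≡ 2.
  x = λ² - 12 - 4 = 4 - 16 ≡ 5; y = λ·(12 - 5) - 13 ≡ 1. → (5, 1)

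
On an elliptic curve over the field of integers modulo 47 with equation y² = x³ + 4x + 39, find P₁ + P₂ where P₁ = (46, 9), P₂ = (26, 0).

(46, 9) + (26, 0). λ = (0 - 9)/(26 - 46) ≡ 38/27 mod 47. 27⁻¹ ≡ 7 (mod 47), so λ ≡ 31.
  x = λ² - 46 - 26 = 961 - 72 ≡ 43; y = λ·(46 - 43) - 9 ≡ 37. → (43, 37)

(43, 37)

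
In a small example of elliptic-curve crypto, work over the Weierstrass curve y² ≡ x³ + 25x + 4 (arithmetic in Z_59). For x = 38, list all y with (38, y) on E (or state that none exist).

22, 37

x³ + 25x + 4 = 55826 ≡ 12 (mod 59).
Square roots of 12 mod 59: 22 and 37 (since 22² = 484 ≡ 12).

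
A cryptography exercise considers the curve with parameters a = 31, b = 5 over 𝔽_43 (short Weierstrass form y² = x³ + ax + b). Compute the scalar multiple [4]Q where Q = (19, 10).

(27, 33)

Repeated addition: build up to 4Q.
2Q: tangent at (19, 10): λ = (3·19² + 31)/(2·10) ≡ 39/20. 20⁻¹ ≡ 28 (mod 43), so λ ≡ 39·28 ≡ 17.
  x = λ² - 19 - 19 = 289 - 38 ≡ 36; y = λ·(19 - 36) - 10 ≡ 2. → (36, 2)
3Q: (36, 2) + (19, 10). λ = (10 - 2)/(19 - 36) ≡ 8/26 mod 43. 26⁻¹ ≡ 5 (mod 43), so λ ≡ 40.
  x = λ² - 36 - 19 = 1600 - 55 ≡ 40; y = λ·(36 - 40) - 2 ≡ 10. → (40, 10)
4Q: (40, 10) + (19, 10). λ = (10 - 10)/(19 - 40) ≡ 0/22 mod 43. 22⁻¹ ≡ 2 (mod 43) since 22·2 = 44 ≡ 1, so λ ≡ 0.
  x = λ² - 40 - 19 = 0 - 59 ≡ 27; y = λ·(40 - 27) - 10 ≡ 33. → (27, 33)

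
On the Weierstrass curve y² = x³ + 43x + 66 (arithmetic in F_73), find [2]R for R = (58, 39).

tangent at (58, 39): λ = (3·58² + 43)/(2·39) ≡ 61/5. 5⁻¹ ≡ 44 (mod 73), so λ ≡ 61·44 ≡ 56.
  x = λ² - 58 - 58 = 3136 - 116 ≡ 27; y = λ·(58 - 27) - 39 ≡ 18. → (27, 18)

(27, 18)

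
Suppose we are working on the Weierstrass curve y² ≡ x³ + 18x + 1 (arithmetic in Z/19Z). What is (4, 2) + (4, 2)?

tangent at (4, 2): λ = (3·4² + 18)/(2·2) ≡ 9/4. 4⁻¹ ≡ 5 (mod 19) since 4·5 = 20 ≡ 1, so λ ≡ 9·5 ≡ 7.
  x = λ² - 4 - 4 = 49 - 8 ≡ 3; y = λ·(4 - 3) - 2 ≡ 5. → (3, 5)

(3, 5)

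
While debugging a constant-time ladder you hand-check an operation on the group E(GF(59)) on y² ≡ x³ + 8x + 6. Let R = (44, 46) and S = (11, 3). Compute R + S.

(55, 38)

(44, 46) + (11, 3). λ = (3 - 46)/(11 - 44) ≡ 16/26 mod 59. 26⁻¹ ≡ 25 (mod 59), so λ ≡ 46.
  x = λ² - 44 - 11 = 2116 - 55 ≡ 55; y = λ·(44 - 55) - 46 ≡ 38. → (55, 38)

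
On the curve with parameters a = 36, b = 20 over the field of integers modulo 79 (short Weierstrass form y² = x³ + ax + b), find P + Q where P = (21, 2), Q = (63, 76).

(21, 2) + (63, 76). λ = (76 - 2)/(63 - 21) ≡ 74/42 mod 79. 42⁻¹ ≡ 32 (mod 79), so λ ≡ 77.
  x = λ² - 21 - 63 = 5929 - 84 ≡ 78; y = λ·(21 - 78) - 2 ≡ 33. → (78, 33)

(78, 33)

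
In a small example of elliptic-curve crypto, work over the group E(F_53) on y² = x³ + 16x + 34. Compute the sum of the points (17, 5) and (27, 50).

(16, 26)

(17, 5) + (27, 50). λ = (50 - 5)/(27 - 17) ≡ 45/10 mod 53. 10⁻¹ ≡ 16 (mod 53), so λ ≡ 31.
  x = λ² - 17 - 27 = 961 - 44 ≡ 16; y = λ·(17 - 16) - 5 ≡ 26. → (16, 26)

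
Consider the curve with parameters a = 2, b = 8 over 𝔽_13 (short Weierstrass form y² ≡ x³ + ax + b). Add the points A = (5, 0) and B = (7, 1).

(11, 10)

(5, 0) + (7, 1). λ = (1 - 0)/(7 - 5) ≡ 1/2 mod 13. 2⁻¹ ≡ 7 (mod 13), so λ ≡ 7.
  x = λ² - 5 - 7 = 49 - 12 ≡ 11; y = λ·(5 - 11) - 0 ≡ 10. → (11, 10)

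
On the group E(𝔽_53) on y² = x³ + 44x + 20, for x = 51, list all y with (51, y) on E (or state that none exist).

x³ + 44x + 20 = 134915 ≡ 30 (mod 53).
30 is a non-residue mod 53; no y exists.

none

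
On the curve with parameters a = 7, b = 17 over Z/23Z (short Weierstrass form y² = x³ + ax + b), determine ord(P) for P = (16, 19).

2P: tangent at (16, 19): λ = (3·16² + 7)/(2·19) ≡ 16/15. 15⁻¹ ≡ 20 (mod 23), so λ ≡ 16·20 ≡ 21.
  x = λ² - 16 - 16 = 441 - 32 ≡ 18; y = λ·(16 - 18) - 19 ≡ 8. → (18, 8)
3P: (18, 8) + (16, 19). λ = (19 - 8)/(16 - 18) ≡ 11/21 mod 23. 21⁻¹ ≡ 11 (mod 23) since 21·11 = 231 ≡ 1, so λ ≡ 6.
  x = λ² - 18 - 16 = 36 - 34 ≡ 2; y = λ·(18 - 2) - 8 ≡ 19. → (2, 19)
4P: (2, 19) + (16, 19). λ = (19 - 19)/(16 - 2) ≡ 0/14 mod 23. 14⁻¹ ≡ 5 (mod 23) since 14·5 = 70 ≡ 1, so λ ≡ 0.
  x = λ² - 2 - 16 = 0 - 18 ≡ 5; y = λ·(2 - 5) - 19 ≡ 4. → (5, 4)
5P: (5, 4) + (16, 19). λ = (19 - 4)/(16 - 5) ≡ 15/11 mod 23. 11⁻¹ ≡ 21 (mod 23), so λ ≡ 16.
  x = λ² - 5 - 16 = 256 - 21 ≡ 5; y = λ·(5 - 5) - 4 ≡ 19. → (5, 19)
6P: (5, 19) + (16, 19). λ = (19 - 19)/(16 - 5) ≡ 0/11 mod 23. 11⁻¹ ≡ 21 (mod 23) since 11·21 = 231 ≡ 1, so λ ≡ 0.
  x = λ² - 5 - 16 = 0 - 21 ≡ 2; y = λ·(5 - 2) - 19 ≡ 4. → (2, 4)
7P: (2, 4) + (16, 19). λ = (19 - 4)/(16 - 2) ≡ 15/14 mod 23. 14⁻¹ ≡ 5 (mod 23), so λ ≡ 6.
  x = λ² - 2 - 16 = 36 - 18 ≡ 18; y = λ·(2 - 18) - 4 ≡ 15. → (18, 15)
8P: (18, 15) + (16, 19). λ = (19 - 15)/(16 - 18) ≡ 4/21 mod 23. 21⁻¹ ≡ 11 (mod 23), so λ ≡ 21.
  x = λ² - 18 - 16 = 441 - 34 ≡ 16; y = λ·(18 - 16) - 15 ≡ 4. → (16, 4)
9P: (16, 4) + (16, 19): same x and y₁ ≡ -y₂, so the sum is O.
9P = O, so the order is 9.

9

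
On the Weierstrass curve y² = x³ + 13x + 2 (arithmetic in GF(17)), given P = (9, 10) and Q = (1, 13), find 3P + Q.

First 3P:
Repeated addition: build up to 3P.
2P: tangent at (9, 10): λ = (3·9² + 13)/(2·10) ≡ 1/3. 3⁻¹ ≡ 6 (mod 17), so λ ≡ 1·6 ≡ 6.
  x = λ² - 9 - 9 = 36 - 18 ≡ 1; y = λ·(9 - 1) - 10 ≡ 4. → (1, 4)
3P: (1, 4) + (9, 10). λ = (10 - 4)/(9 - 1) ≡ 6/8 mod 17. 8⁻¹ ≡ 15 (mod 17) since 8·15 = 120 ≡ 1, so λ ≡ 5.
  x = λ² - 1 - 9 = 25 - 10 ≡ 15; y = λ·(1 - 15) - 4 ≡ 11. → (15, 11)
3P = (15, 11).
Finally 3P + Q:
(15, 11) + (1, 13). λ = (13 - 11)/(1 - 15) ≡ 2/3 mod 17. 3⁻¹ ≡ 6 (mod 17), so λ ≡ 12.
  x = λ² - 15 - 1 = 144 - 16 ≡ 9; y = λ·(15 - 9) - 11 ≡ 10. → (9, 10)

(9, 10)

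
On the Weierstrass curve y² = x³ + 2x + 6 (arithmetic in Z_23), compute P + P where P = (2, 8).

(0, 11)

tangent at (2, 8): λ = (3·2² + 2)/(2·8) ≡ 14/16. 16⁻¹ ≡ 13 (mod 23) since 16·13 = 208 ≡ 1, so λ ≡ 14·13 ≡ 21.
  x = λ² - 2 - 2 = 441 - 4 ≡ 0; y = λ·(2 - 0) - 8 ≡ 11. → (0, 11)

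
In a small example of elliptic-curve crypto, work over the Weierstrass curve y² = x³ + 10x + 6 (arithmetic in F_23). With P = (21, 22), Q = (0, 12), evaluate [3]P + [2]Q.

First 3P:
Repeated addition: build up to 3P.
2P: tangent at (21, 22): λ = (3·21² + 10)/(2·22) ≡ 22/21. 21⁻¹ ≡ 11 (mod 23), so λ ≡ 22·11 ≡ 12.
  x = λ² - 21 - 21 = 144 - 42 ≡ 10; y = λ·(21 - 10) - 22 ≡ 18. → (10, 18)
3P: (10, 18) + (21, 22). λ = (22 - 18)/(21 - 10) ≡ 4/11 mod 23. 11⁻¹ ≡ 21 (mod 23), so λ ≡ 15.
  x = λ² - 10 - 21 = 225 - 31 ≡ 10; y = λ·(10 - 10) - 18 ≡ 5. → (10, 5)
3P = (10, 5).
Next 2Q:
Repeated addition: build up to 2Q.
2Q: tangent at (0, 12): λ = (3·0² + 10)/(2·12) ≡ 10/1. 1⁻¹ ≡ 1 (mod 23), so λ ≡ 10·1 ≡ 10.
  x = λ² - 0 - 0 = 100 - 0 ≡ 8; y = λ·(0 - 8) - 12 ≡ 0. → (8, 0)
2Q = (8, 0).
Finally 3P + 2Q:
(10, 5) + (8, 0). λ = (0 - 5)/(8 - 10) ≡ 18/21 mod 23. 21⁻¹ ≡ 11 (mod 23), so λ ≡ 14.
  x = λ² - 10 - 8 = 196 - 18 ≡ 17; y = λ·(10 - 17) - 5 ≡ 12. → (17, 12)

(17, 12)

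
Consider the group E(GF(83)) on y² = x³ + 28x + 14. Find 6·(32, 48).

Write Q = (32, 48).
Double-and-add on 6 = (110)₂. Start with Q = (32, 48) for the leading 1-bit.
double: tangent at (32, 48): λ = (3·32² + 28)/(2·48) ≡ 29/13. 13⁻¹ ≡ 32 (mod 83) since 13·32 = 416 ≡ 1, so λ ≡ 29·32 ≡ 15.
  x = λ² - 32 - 32 = 225 - 64 ≡ 78; y = λ·(32 - 78) - 48 ≡ 9. → (78, 9)
add Q: (78, 9) + (32, 48). λ = (48 - 9)/(32 - 78) ≡ 39/37 mod 83. 37⁻¹ ≡ 9 (mod 83) since 37·9 = 333 ≡ 1, so λ ≡ 19.
  x = λ² - 78 - 32 = 361 - 110 ≡ 2; y = λ·(78 - 2) - 9 ≡ 24. → (2, 24)
double: tangent at (2, 24): λ = (3·2² + 28)/(2·24) ≡ 40/48. 48⁻¹ ≡ 64 (mod 83), so λ ≡ 40·64 ≡ 70.
  x = λ² - 2 - 2 = 4900 - 4 ≡ 82; y = λ·(2 - 82) - 24 ≡ 20. → (82, 20)

(82, 20)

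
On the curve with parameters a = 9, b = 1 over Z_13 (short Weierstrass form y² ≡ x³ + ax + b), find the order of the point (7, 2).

2P: tangent at (7, 2): λ = (3·7² + 9)/(2·2) ≡ 0/4. 4⁻¹ ≡ 10 (mod 13), so λ ≡ 0·10 ≡ 0.
  x = λ² - 7 - 7 = 0 - 14 ≡ 12; y = λ·(7 - 12) - 2 ≡ 11. → (12, 11)
3P: (12, 11) + (7, 2). λ = (2 - 11)/(7 - 12) ≡ 4/8 mod 13. 8⁻¹ ≡ 5 (mod 13), so λ ≡ 7.
  x = λ² - 12 - 7 = 49 - 19 ≡ 4; y = λ·(12 - 4) - 11 ≡ 6. → (4, 6)
4P: (4, 6) + (7, 2). λ = (2 - 6)/(7 - 4) ≡ 9/3 mod 13. 3⁻¹ ≡ 9 (mod 13), so λ ≡ 3.
  x = λ² - 4 - 7 = 9 - 11 ≡ 11; y = λ·(4 - 11) - 6 ≡ 12. → (11, 12)
5P: (11, 12) + (7, 2). λ = (2 - 12)/(7 - 11) ≡ 3/9 mod 13. 9⁻¹ ≡ 3 (mod 13), so λ ≡ 9.
  x = λ² - 11 - 7 = 81 - 18 ≡ 11; y = λ·(11 - 11) - 12 ≡ 1. → (11, 1)
6P: (11, 1) + (7, 2). λ = (2 - 1)/(7 - 11) ≡ 1/9 mod 13. 9⁻¹ ≡ 3 (mod 13), so λ ≡ 3.
  x = λ² - 11 - 7 = 9 - 18 ≡ 4; y = λ·(11 - 4) - 1 ≡ 7. → (4, 7)
7P: (4, 7) + (7, 2). λ = (2 - 7)/(7 - 4) ≡ 8/3 mod 13. 3⁻¹ ≡ 9 (mod 13), so λ ≡ 7.
  x = λ² - 4 - 7 = 49 - 11 ≡ 12; y = λ·(4 - 12) - 7 ≡ 2. → (12, 2)
8P: (12, 2) + (7, 2). λ = (2 - 2)/(7 - 12) ≡ 0/8 mod 13. 8⁻¹ ≡ 5 (mod 13) since 8·5 = 40 ≡ 1, so λ ≡ 0.
  x = λ² - 12 - 7 = 0 - 19 ≡ 7; y = λ·(12 - 7) - 2 ≡ 11. → (7, 11)
9P: (7, 11) + (7, 2): same x and y₁ ≡ -y₂, so the sum is 𝒪.
9P = 𝒪, so the order is 9.

9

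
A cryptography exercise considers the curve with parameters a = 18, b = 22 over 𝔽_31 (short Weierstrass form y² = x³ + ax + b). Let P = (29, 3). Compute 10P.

Repeated addition: build up to 10P.
2P: tangent at (29, 3): λ = (3·29² + 18)/(2·3) ≡ 30/6. 6⁻¹ ≡ 26 (mod 31) since 6·26 = 156 ≡ 1, so λ ≡ 30·26 ≡ 5.
  x = λ² - 29 - 29 = 25 - 58 ≡ 29; y = λ·(29 - 29) - 3 ≡ 28. → (29, 28)
3P: (29, 28) + (29, 3): same x and y₁ ≡ -y₂, so the sum is O.
4P: O + (29, 3) = (29, 3) (identity).
5P: tangent at (29, 3): λ = (3·29² + 18)/(2·3) ≡ 30/6. 6⁻¹ ≡ 26 (mod 31), so λ ≡ 30·26 ≡ 5.
  x = λ² - 29 - 29 = 25 - 58 ≡ 29; y = λ·(29 - 29) - 3 ≡ 28. → (29, 28)
6P: (29, 28) + (29, 3): same x and y₁ ≡ -y₂, so the sum is O.
7P: O + (29, 3) = (29, 3) (identity).
8P: tangent at (29, 3): λ = (3·29² + 18)/(2·3) ≡ 30/6. 6⁻¹ ≡ 26 (mod 31), so λ ≡ 30·26 ≡ 5.
  x = λ² - 29 - 29 = 25 - 58 ≡ 29; y = λ·(29 - 29) - 3 ≡ 28. → (29, 28)
9P: (29, 28) + (29, 3): same x and y₁ ≡ -y₂, so the sum is O.
10P: O + (29, 3) = (29, 3) (identity).

(29, 3)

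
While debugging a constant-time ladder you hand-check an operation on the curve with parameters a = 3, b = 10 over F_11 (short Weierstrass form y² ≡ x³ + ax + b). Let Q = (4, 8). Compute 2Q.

(1, 5)

tangent at (4, 8): λ = (3·4² + 3)/(2·8) ≡ 7/5. 5⁻¹ ≡ 9 (mod 11), so λ ≡ 7·9 ≡ 8.
  x = λ² - 4 - 4 = 64 - 8 ≡ 1; y = λ·(4 - 1) - 8 ≡ 5. → (1, 5)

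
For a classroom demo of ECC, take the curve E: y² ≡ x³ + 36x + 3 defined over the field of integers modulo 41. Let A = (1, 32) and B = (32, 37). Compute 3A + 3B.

(5, 29)

First 3A:
Repeated addition: build up to 3A.
2A: tangent at (1, 32): λ = (3·1² + 36)/(2·32) ≡ 39/23. 23⁻¹ ≡ 25 (mod 41) since 23·25 = 575 ≡ 1, so λ ≡ 39·25 ≡ 32.
  x = λ² - 1 - 1 = 1024 - 2 ≡ 38; y = λ·(1 - 38) - 32 ≡ 14. → (38, 14)
3A: (38, 14) + (1, 32). λ = (32 - 14)/(1 - 38) ≡ 18/4 mod 41. 4⁻¹ ≡ 31 (mod 41), so λ ≡ 25.
  x = λ² - 38 - 1 = 625 - 39 ≡ 12; y = λ·(38 - 12) - 14 ≡ 21. → (12, 21)
3A = (12, 21).
Next 3B:
Repeated addition: build up to 3B.
2B: tangent at (32, 37): λ = (3·32² + 36)/(2·37) ≡ 33/33. 33⁻¹ ≡ 5 (mod 41) since 33·5 = 165 ≡ 1, so λ ≡ 33·5 ≡ 1.
  x = λ² - 32 - 32 = 1 - 64 ≡ 19; y = λ·(32 - 19) - 37 ≡ 17. → (19, 17)
3B: (19, 17) + (32, 37). λ = (37 - 17)/(32 - 19) ≡ 20/13 mod 41. 13⁻¹ ≡ 19 (mod 41) since 13·19 = 247 ≡ 1, so λ ≡ 11.
  x = λ² - 19 - 32 = 121 - 51 ≡ 29; y = λ·(19 - 29) - 17 ≡ 37. → (29, 37)
3B = (29, 37).
Finally 3A + 3B:
(12, 21) + (29, 37). λ = (37 - 21)/(29 - 12) ≡ 16/17 mod 41. 17⁻¹ ≡ 29 (mod 41), so λ ≡ 13.
  x = λ² - 12 - 29 = 169 - 41 ≡ 5; y = λ·(12 - 5) - 21 ≡ 29. → (5, 29)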